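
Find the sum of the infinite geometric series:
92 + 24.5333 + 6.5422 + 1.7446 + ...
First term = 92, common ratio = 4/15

For |r| < 1, S = a / (1 - r)
S = 92 / (1 - (4/15))
S = 92 / (11/15)
S = 1380/11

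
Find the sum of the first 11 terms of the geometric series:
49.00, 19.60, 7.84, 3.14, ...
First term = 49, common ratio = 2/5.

Sₙ = a(1 - rⁿ) / (1 - r)
S_11 = 49(1 - (2/5)^11) / (1 - (2/5))
S_11 = 49(1 - (2048/48828125)) / (3/5)
S_11 = 797492591/9765625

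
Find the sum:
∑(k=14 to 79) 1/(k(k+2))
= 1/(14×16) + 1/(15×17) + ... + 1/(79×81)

Partial fractions: 1/(k(k+2)) = (1/2)[1/k - 1/(k+2)]
Telescoping leaves the first two and last two terms:
= (1/2)[1/14 + 1/15 - 1/80 - 1/81]
= 5137/90720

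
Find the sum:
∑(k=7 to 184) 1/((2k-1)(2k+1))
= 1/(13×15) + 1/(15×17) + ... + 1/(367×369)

Partial fractions: 1/((2k-1)(2k+1)) = (1/2)[1/(2k-1) - 1/(2k+1)]
The series telescopes:
= (1/2)[1/13 - 1/369]
= 178/4797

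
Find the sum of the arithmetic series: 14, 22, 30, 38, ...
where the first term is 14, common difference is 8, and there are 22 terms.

Sₙ = n/2 × (first + last)
Last term = a + (n-1)d = 14 + (22-1)×8 = 182
S_22 = 22/2 × (14 + 182)
S_22 = 22/2 × 196 = 2156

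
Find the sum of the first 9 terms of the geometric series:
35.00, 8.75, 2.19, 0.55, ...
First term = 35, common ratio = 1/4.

Sₙ = a(1 - rⁿ) / (1 - r)
S_9 = 35(1 - (1/4)^9) / (1 - (1/4))
S_9 = 35(1 - (1/262144)) / (3/4)
S_9 = 3058335/65536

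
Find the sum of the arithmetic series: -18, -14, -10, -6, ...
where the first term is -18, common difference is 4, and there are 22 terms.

Sₙ = n/2 × (first + last)
Last term = a + (n-1)d = -18 + (22-1)×4 = 66
S_22 = 22/2 × (-18 + 66)
S_22 = 22/2 × 48 = 528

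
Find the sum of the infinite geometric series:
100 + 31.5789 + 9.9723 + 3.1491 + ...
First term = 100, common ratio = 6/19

For |r| < 1, S = a / (1 - r)
S = 100 / (1 - (6/19))
S = 100 / (13/19)
S = 1900/13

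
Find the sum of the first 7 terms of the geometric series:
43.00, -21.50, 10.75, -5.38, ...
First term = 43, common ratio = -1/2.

Sₙ = a(1 - rⁿ) / (1 - r)
S_7 = 43(1 - (-1/2)^7) / (1 - (-1/2))
S_7 = 43(1 - (-1/128)) / (3/2)
S_7 = 1849/64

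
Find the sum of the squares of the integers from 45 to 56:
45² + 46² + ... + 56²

Use ∑_{k=1}^{n} k² = n(n+1)(2n+1)/6, then subtract the first 44 terms.
∑_{k=1}^{56} k² = 56×57×113/6 = 60116
∑_{k=1}^{44} k² = 44×45×89/6 = 29370
∑_{k=45}^{56} k² = 60116 - 29370 = 30746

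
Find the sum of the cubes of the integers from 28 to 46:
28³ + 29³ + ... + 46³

Use ∑_{k=1}^{n} k³ = [n(n+1)/2]², then subtract the first 27 terms.
∑_{k=1}^{46} k³ = [46×47/2]² = 1081² = 1168561
∑_{k=1}^{27} k³ = [27×28/2]² = 378² = 142884
∑_{k=28}^{46} k³ = 1168561 - 142884 = 1025677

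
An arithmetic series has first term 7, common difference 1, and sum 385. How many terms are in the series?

Using S = n/2 × [2a + (n-1)d]
385 = n/2 × [2(7) + (n-1)(1)]
385 = n/2 × [14 + 1n - 1]
770 = n × [13 + 1n]
1n² + (13)n - 770 = 0
Discriminant: Δ = (13)² - 4(1)(-770) = 169 + 3080 = 3249
√Δ = 57
n = [-(13) + √Δ] / (2·1) = (-13 + 57) / 2 = 44 / 2 = 22
(The negative root is discarded since n must be a positive integer.)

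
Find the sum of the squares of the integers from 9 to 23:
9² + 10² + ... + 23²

Use ∑_{k=1}^{n} k² = n(n+1)(2n+1)/6, then subtract the first 8 terms.
∑_{k=1}^{23} k² = 23×24×47/6 = 4324
∑_{k=1}^{8} k² = 8×9×17/6 = 204
∑_{k=9}^{23} k² = 4324 - 204 = 4120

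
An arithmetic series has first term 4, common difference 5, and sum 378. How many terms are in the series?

Using S = n/2 × [2a + (n-1)d]
378 = n/2 × [2(4) + (n-1)(5)]
378 = n/2 × [8 + 5n - 5]
756 = n × [3 + 5n]
5n² + (3)n - 756 = 0
Discriminant: Δ = (3)² - 4(5)(-756) = 9 + 15120 = 15129
√Δ = 123
n = [-(3) + √Δ] / (2·5) = (-3 + 123) / 10 = 120 / 10 = 12
(The negative root is discarded since n must be a positive integer.)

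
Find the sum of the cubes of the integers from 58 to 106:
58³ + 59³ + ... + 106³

Use ∑_{k=1}^{n} k³ = [n(n+1)/2]², then subtract the first 57 terms.
∑_{k=1}^{106} k³ = [106×107/2]² = 5671² = 32160241
∑_{k=1}^{57} k³ = [57×58/2]² = 1653² = 2732409
∑_{k=58}^{106} k³ = 32160241 - 2732409 = 29427832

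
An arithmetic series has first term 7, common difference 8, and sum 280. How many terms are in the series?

Using S = n/2 × [2a + (n-1)d]
280 = n/2 × [2(7) + (n-1)(8)]
280 = n/2 × [14 + 8n - 8]
560 = n × [6 + 8n]
8n² + (6)n - 560 = 0
Discriminant: Δ = (6)² - 4(8)(-560) = 36 + 17920 = 17956
√Δ = 134
n = [-(6) + √Δ] / (2·8) = (-6 + 134) / 16 = 128 / 16 = 8
(The negative root is discarded since n must be a positive integer.)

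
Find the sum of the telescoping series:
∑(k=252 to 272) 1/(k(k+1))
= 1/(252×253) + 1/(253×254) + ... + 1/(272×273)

Partial fractions: 1/(k(k+1)) = 1/k - 1/(k+1)
The series telescopes:
= (1/252 - 1/253) + (1/253 - 1/254) + ... + (1/272 - 1/273)
= 1/252 - 1/273
= 1/3276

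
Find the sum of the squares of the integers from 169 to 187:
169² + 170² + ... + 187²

Use ∑_{k=1}^{n} k² = n(n+1)(2n+1)/6, then subtract the first 168 terms.
∑_{k=1}^{187} k² = 187×188×375/6 = 2197250
∑_{k=1}^{168} k² = 168×169×337/6 = 1594684
∑_{k=169}^{187} k² = 2197250 - 1594684 = 602566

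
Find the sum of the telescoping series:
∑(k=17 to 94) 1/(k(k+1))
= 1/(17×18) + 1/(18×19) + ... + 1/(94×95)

Partial fractions: 1/(k(k+1)) = 1/k - 1/(k+1)
The series telescopes:
= (1/17 - 1/18) + (1/18 - 1/19) + ... + (1/94 - 1/95)
= 1/17 - 1/95
= 78/1615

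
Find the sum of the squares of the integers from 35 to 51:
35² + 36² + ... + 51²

Use ∑_{k=1}^{n} k² = n(n+1)(2n+1)/6, then subtract the first 34 terms.
∑_{k=1}^{51} k² = 51×52×103/6 = 45526
∑_{k=1}^{34} k² = 34×35×69/6 = 13685
∑_{k=35}^{51} k² = 45526 - 13685 = 31841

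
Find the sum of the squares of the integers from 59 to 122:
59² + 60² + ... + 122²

Use ∑_{k=1}^{n} k² = n(n+1)(2n+1)/6, then subtract the first 58 terms.
∑_{k=1}^{122} k² = 122×123×245/6 = 612745
∑_{k=1}^{58} k² = 58×59×117/6 = 66729
∑_{k=59}^{122} k² = 612745 - 66729 = 546016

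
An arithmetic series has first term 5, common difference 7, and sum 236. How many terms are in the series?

Using S = n/2 × [2a + (n-1)d]
236 = n/2 × [2(5) + (n-1)(7)]
236 = n/2 × [10 + 7n - 7]
472 = n × [3 + 7n]
7n² + (3)n - 472 = 0
Discriminant: Δ = (3)² - 4(7)(-472) = 9 + 13216 = 13225
√Δ = 115
n = [-(3) + √Δ] / (2·7) = (-3 + 115) / 14 = 112 / 14 = 8
(The negative root is discarded since n must be a positive integer.)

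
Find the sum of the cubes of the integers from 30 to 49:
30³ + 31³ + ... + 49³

Use ∑_{k=1}^{n} k³ = [n(n+1)/2]², then subtract the first 29 terms.
∑_{k=1}^{49} k³ = [49×50/2]² = 1225² = 1500625
∑_{k=1}^{29} k³ = [29×30/2]² = 435² = 189225
∑_{k=30}^{49} k³ = 1500625 - 189225 = 1311400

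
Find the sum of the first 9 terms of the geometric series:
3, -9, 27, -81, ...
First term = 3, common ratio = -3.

Sₙ = a(1 - rⁿ) / (1 - r)
S_9 = 3(1 - (-3)^9) / (1 - (-3))
S_9 = 3(1 - (-19683)) / (4)
S_9 = 14763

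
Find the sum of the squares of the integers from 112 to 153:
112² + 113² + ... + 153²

Use ∑_{k=1}^{n} k² = n(n+1)(2n+1)/6, then subtract the first 111 terms.
∑_{k=1}^{153} k² = 153×154×307/6 = 1205589
∑_{k=1}^{111} k² = 111×112×223/6 = 462056
∑_{k=112}^{153} k² = 1205589 - 462056 = 743533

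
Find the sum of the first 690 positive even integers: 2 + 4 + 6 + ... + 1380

Sum of first n even numbers = n(n+1)
= 690×691
= 476790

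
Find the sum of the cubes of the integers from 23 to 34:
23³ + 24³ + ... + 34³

Use ∑_{k=1}^{n} k³ = [n(n+1)/2]², then subtract the first 22 terms.
∑_{k=1}^{34} k³ = [34×35/2]² = 595² = 354025
∑_{k=1}^{22} k³ = [22×23/2]² = 253² = 64009
∑_{k=23}^{34} k³ = 354025 - 64009 = 290016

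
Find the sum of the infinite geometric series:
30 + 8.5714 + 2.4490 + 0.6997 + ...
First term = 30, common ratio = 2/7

For |r| < 1, S = a / (1 - r)
S = 30 / (1 - (2/7))
S = 30 / (5/7)
S = 42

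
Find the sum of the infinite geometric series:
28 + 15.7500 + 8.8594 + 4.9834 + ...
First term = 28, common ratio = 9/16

For |r| < 1, S = a / (1 - r)
S = 28 / (1 - (9/16))
S = 28 / (7/16)
S = 64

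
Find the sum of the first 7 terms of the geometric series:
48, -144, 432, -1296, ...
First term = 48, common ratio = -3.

Sₙ = a(1 - rⁿ) / (1 - r)
S_7 = 48(1 - (-3)^7) / (1 - (-3))
S_7 = 48(1 - (-2187)) / (4)
S_7 = 26256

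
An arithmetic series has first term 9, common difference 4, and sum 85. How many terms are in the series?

Using S = n/2 × [2a + (n-1)d]
85 = n/2 × [2(9) + (n-1)(4)]
85 = n/2 × [18 + 4n - 4]
170 = n × [14 + 4n]
4n² + (14)n - 170 = 0
Discriminant: Δ = (14)² - 4(4)(-170) = 196 + 2720 = 2916
√Δ = 54
n = [-(14) + √Δ] / (2·4) = (-14 + 54) / 8 = 40 / 8 = 5
(The negative root is discarded since n must be a positive integer.)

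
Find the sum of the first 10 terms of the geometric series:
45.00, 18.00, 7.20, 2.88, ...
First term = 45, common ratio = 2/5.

Sₙ = a(1 - rⁿ) / (1 - r)
S_10 = 45(1 - (2/5)^10) / (1 - (2/5))
S_10 = 45(1 - (1024/9765625)) / (3/5)
S_10 = 29293803/390625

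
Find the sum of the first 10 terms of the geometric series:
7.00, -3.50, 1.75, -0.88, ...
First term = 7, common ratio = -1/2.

Sₙ = a(1 - rⁿ) / (1 - r)
S_10 = 7(1 - (-1/2)^10) / (1 - (-1/2))
S_10 = 7(1 - (1/1024)) / (3/2)
S_10 = 2387/512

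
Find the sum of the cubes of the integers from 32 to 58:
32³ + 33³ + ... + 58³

Use ∑_{k=1}^{n} k³ = [n(n+1)/2]², then subtract the first 31 terms.
∑_{k=1}^{58} k³ = [58×59/2]² = 1711² = 2927521
∑_{k=1}^{31} k³ = [31×32/2]² = 496² = 246016
∑_{k=32}^{58} k³ = 2927521 - 246016 = 2681505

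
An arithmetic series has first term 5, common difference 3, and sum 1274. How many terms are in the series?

Using S = n/2 × [2a + (n-1)d]
1274 = n/2 × [2(5) + (n-1)(3)]
1274 = n/2 × [10 + 3n - 3]
2548 = n × [7 + 3n]
3n² + (7)n - 2548 = 0
Discriminant: Δ = (7)² - 4(3)(-2548) = 49 + 30576 = 30625
√Δ = 175
n = [-(7) + √Δ] / (2·3) = (-7 + 175) / 6 = 168 / 6 = 28
(The negative root is discarded since n must be a positive integer.)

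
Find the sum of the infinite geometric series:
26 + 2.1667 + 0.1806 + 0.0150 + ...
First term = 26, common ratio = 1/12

For |r| < 1, S = a / (1 - r)
S = 26 / (1 - (1/12))
S = 26 / (11/12)
S = 312/11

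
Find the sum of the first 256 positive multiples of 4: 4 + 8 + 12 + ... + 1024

Factor out 4: = 4(1 + 2 + ... + 256) = 4 × n(n+1)/2
= 4 × 256×257/2
= 4 × 32896
= 131584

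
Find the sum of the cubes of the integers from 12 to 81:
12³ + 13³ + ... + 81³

Use ∑_{k=1}^{n} k³ = [n(n+1)/2]², then subtract the first 11 terms.
∑_{k=1}^{81} k³ = [81×82/2]² = 3321² = 11029041
∑_{k=1}^{11} k³ = [11×12/2]² = 66² = 4356
∑_{k=12}^{81} k³ = 11029041 - 4356 = 11024685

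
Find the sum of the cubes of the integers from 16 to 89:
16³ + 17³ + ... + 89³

Use ∑_{k=1}^{n} k³ = [n(n+1)/2]², then subtract the first 15 terms.
∑_{k=1}^{89} k³ = [89×90/2]² = 4005² = 16040025
∑_{k=1}^{15} k³ = [15×16/2]² = 120² = 14400
∑_{k=16}^{89} k³ = 16040025 - 14400 = 16025625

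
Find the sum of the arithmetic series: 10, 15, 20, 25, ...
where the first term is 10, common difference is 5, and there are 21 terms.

Sₙ = n/2 × (first + last)
Last term = a + (n-1)d = 10 + (21-1)×5 = 110
S_21 = 21/2 × (10 + 110)
S_21 = 21/2 × 120 = 1260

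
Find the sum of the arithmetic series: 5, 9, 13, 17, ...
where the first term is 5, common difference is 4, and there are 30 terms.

Sₙ = n/2 × (first + last)
Last term = a + (n-1)d = 5 + (30-1)×4 = 121
S_30 = 30/2 × (5 + 121)
S_30 = 30/2 × 126 = 1890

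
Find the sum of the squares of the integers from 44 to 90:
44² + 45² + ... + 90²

Use ∑_{k=1}^{n} k² = n(n+1)(2n+1)/6, then subtract the first 43 terms.
∑_{k=1}^{90} k² = 90×91×181/6 = 247065
∑_{k=1}^{43} k² = 43×44×87/6 = 27434
∑_{k=44}^{90} k² = 247065 - 27434 = 219631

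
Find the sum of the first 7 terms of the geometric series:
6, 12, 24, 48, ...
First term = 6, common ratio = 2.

Sₙ = a(1 - rⁿ) / (1 - r)
S_7 = 6(1 - 2^7) / (1 - 2)
S_7 = 6(1 - 128) / (-1)
S_7 = 762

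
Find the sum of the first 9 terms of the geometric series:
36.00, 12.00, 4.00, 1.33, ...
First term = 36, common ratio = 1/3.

Sₙ = a(1 - rⁿ) / (1 - r)
S_9 = 36(1 - (1/3)^9) / (1 - (1/3))
S_9 = 36(1 - (1/19683)) / (2/3)
S_9 = 39364/729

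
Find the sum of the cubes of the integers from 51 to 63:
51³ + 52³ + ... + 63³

Use ∑_{k=1}^{n} k³ = [n(n+1)/2]², then subtract the first 50 terms.
∑_{k=1}^{63} k³ = [63×64/2]² = 2016² = 4064256
∑_{k=1}^{50} k³ = [50×51/2]² = 1275² = 1625625
∑_{k=51}^{63} k³ = 4064256 - 1625625 = 2438631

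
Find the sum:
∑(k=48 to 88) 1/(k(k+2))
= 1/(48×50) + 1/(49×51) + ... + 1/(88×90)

Partial fractions: 1/(k(k+2)) = (1/2)[1/k - 1/(k+2)]
Telescoping leaves the first two and last two terms:
= (1/2)[1/48 + 1/49 - 1/89 - 1/90]
= 59327/6279840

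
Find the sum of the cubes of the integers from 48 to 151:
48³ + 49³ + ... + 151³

Use ∑_{k=1}^{n} k³ = [n(n+1)/2]², then subtract the first 47 terms.
∑_{k=1}^{151} k³ = [151×152/2]² = 11476² = 131698576
∑_{k=1}^{47} k³ = [47×48/2]² = 1128² = 1272384
∑_{k=48}^{151} k³ = 131698576 - 1272384 = 130426192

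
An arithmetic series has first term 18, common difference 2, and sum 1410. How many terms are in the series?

Using S = n/2 × [2a + (n-1)d]
1410 = n/2 × [2(18) + (n-1)(2)]
1410 = n/2 × [36 + 2n - 2]
2820 = n × [34 + 2n]
2n² + (34)n - 2820 = 0
Discriminant: Δ = (34)² - 4(2)(-2820) = 1156 + 22560 = 23716
√Δ = 154
n = [-(34) + √Δ] / (2·2) = (-34 + 154) / 4 = 120 / 4 = 30
(The negative root is discarded since n must be a positive integer.)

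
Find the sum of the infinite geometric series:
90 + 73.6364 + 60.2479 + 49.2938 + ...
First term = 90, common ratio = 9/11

For |r| < 1, S = a / (1 - r)
S = 90 / (1 - (9/11))
S = 90 / (2/11)
S = 495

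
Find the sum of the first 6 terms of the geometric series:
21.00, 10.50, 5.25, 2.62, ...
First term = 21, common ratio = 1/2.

Sₙ = a(1 - rⁿ) / (1 - r)
S_6 = 21(1 - (1/2)^6) / (1 - (1/2))
S_6 = 21(1 - (1/64)) / (1/2)
S_6 = 1323/32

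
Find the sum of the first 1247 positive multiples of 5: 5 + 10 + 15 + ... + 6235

Factor out 5: = 5(1 + 2 + ... + 1247) = 5 × n(n+1)/2
= 5 × 1247×1248/2
= 5 × 778128
= 3890640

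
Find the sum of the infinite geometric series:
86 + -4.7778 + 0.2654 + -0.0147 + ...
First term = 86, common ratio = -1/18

For |r| < 1, S = a / (1 - r)
S = 86 / (1 - (-1/18))
S = 86 / (19/18)
S = 1548/19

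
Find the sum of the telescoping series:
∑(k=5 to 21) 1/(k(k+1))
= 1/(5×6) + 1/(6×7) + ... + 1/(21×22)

Partial fractions: 1/(k(k+1)) = 1/k - 1/(k+1)
The series telescopes:
= (1/5 - 1/6) + (1/6 - 1/7) + ... + (1/21 - 1/22)
= 1/5 - 1/22
= 17/110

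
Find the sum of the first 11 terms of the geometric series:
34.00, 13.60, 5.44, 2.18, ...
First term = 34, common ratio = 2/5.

Sₙ = a(1 - rⁿ) / (1 - r)
S_11 = 34(1 - (2/5)^11) / (1 - (2/5))
S_11 = 34(1 - (2048/48828125)) / (3/5)
S_11 = 553362206/9765625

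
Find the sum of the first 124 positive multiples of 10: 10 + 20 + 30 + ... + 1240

Factor out 10: = 10(1 + 2 + ... + 124) = 10 × n(n+1)/2
= 10 × 124×125/2
= 10 × 7750
= 77500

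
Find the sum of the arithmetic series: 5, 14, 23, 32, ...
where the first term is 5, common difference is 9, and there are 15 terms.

Sₙ = n/2 × (first + last)
Last term = a + (n-1)d = 5 + (15-1)×9 = 131
S_15 = 15/2 × (5 + 131)
S_15 = 15/2 × 136 = 1020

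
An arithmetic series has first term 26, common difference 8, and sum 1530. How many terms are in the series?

Using S = n/2 × [2a + (n-1)d]
1530 = n/2 × [2(26) + (n-1)(8)]
1530 = n/2 × [52 + 8n - 8]
3060 = n × [44 + 8n]
8n² + (44)n - 3060 = 0
Discriminant: Δ = (44)² - 4(8)(-3060) = 1936 + 97920 = 99856
√Δ = 316
n = [-(44) + √Δ] / (2·8) = (-44 + 316) / 16 = 272 / 16 = 17
(The negative root is discarded since n must be a positive integer.)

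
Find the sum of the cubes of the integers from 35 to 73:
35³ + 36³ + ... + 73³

Use ∑_{k=1}^{n} k³ = [n(n+1)/2]², then subtract the first 34 terms.
∑_{k=1}^{73} k³ = [73×74/2]² = 2701² = 7295401
∑_{k=1}^{34} k³ = [34×35/2]² = 595² = 354025
∑_{k=35}^{73} k³ = 7295401 - 354025 = 6941376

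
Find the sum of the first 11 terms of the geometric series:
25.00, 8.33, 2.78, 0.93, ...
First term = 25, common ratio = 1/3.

Sₙ = a(1 - rⁿ) / (1 - r)
S_11 = 25(1 - (1/3)^11) / (1 - (1/3))
S_11 = 25(1 - (1/177147)) / (2/3)
S_11 = 2214325/59049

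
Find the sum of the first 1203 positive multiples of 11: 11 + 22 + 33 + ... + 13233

Factor out 11: = 11(1 + 2 + ... + 1203) = 11 × n(n+1)/2
= 11 × 1203×1204/2
= 11 × 724206
= 7966266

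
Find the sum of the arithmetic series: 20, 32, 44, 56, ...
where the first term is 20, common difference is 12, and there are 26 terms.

Sₙ = n/2 × (first + last)
Last term = a + (n-1)d = 20 + (26-1)×12 = 320
S_26 = 26/2 × (20 + 320)
S_26 = 26/2 × 340 = 4420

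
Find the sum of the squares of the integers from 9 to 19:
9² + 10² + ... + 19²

Use ∑_{k=1}^{n} k² = n(n+1)(2n+1)/6, then subtract the first 8 terms.
∑_{k=1}^{19} k² = 19×20×39/6 = 2470
∑_{k=1}^{8} k² = 8×9×17/6 = 204
∑_{k=9}^{19} k² = 2470 - 204 = 2266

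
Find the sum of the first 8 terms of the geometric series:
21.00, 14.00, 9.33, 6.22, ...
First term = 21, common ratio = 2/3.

Sₙ = a(1 - rⁿ) / (1 - r)
S_8 = 21(1 - (2/3)^8) / (1 - (2/3))
S_8 = 21(1 - (256/6561)) / (1/3)
S_8 = 44135/729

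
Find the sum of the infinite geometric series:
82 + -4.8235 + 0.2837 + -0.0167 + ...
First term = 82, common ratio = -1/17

For |r| < 1, S = a / (1 - r)
S = 82 / (1 - (-1/17))
S = 82 / (18/17)
S = 697/9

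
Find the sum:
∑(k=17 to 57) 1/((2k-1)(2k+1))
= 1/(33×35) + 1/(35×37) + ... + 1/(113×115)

Partial fractions: 1/((2k-1)(2k+1)) = (1/2)[1/(2k-1) - 1/(2k+1)]
The series telescopes:
= (1/2)[1/33 - 1/115]
= 41/3795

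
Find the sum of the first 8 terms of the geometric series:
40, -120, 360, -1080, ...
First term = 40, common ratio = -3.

Sₙ = a(1 - rⁿ) / (1 - r)
S_8 = 40(1 - (-3)^8) / (1 - (-3))
S_8 = 40(1 - 6561) / (4)
S_8 = -65600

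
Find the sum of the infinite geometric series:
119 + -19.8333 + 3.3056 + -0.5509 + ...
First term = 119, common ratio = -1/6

For |r| < 1, S = a / (1 - r)
S = 119 / (1 - (-1/6))
S = 119 / (7/6)
S = 102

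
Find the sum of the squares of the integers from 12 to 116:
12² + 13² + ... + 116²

Use ∑_{k=1}^{n} k² = n(n+1)(2n+1)/6, then subtract the first 11 terms.
∑_{k=1}^{116} k² = 116×117×233/6 = 527046
∑_{k=1}^{11} k² = 11×12×23/6 = 506
∑_{k=12}^{116} k² = 527046 - 506 = 526540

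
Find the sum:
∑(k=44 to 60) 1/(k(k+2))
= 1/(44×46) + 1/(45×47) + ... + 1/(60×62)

Partial fractions: 1/(k(k+2)) = (1/2)[1/k - 1/(k+2)]
Telescoping leaves the first two and last two terms:
= (1/2)[1/44 + 1/45 - 1/61 - 1/62]
= 46529/7488360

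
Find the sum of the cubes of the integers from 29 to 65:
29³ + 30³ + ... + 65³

Use ∑_{k=1}^{n} k³ = [n(n+1)/2]², then subtract the first 28 terms.
∑_{k=1}^{65} k³ = [65×66/2]² = 2145² = 4601025
∑_{k=1}^{28} k³ = [28×29/2]² = 406² = 164836
∑_{k=29}^{65} k³ = 4601025 - 164836 = 4436189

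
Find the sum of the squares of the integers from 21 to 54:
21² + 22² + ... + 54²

Use ∑_{k=1}^{n} k² = n(n+1)(2n+1)/6, then subtract the first 20 terms.
∑_{k=1}^{54} k² = 54×55×109/6 = 53955
∑_{k=1}^{20} k² = 20×21×41/6 = 2870
∑_{k=21}^{54} k² = 53955 - 2870 = 51085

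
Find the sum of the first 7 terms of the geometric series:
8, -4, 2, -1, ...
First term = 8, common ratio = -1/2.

Sₙ = a(1 - rⁿ) / (1 - r)
S_7 = 8(1 - (-1/2)^7) / (1 - (-1/2))
S_7 = 8(1 - (-1/128)) / (3/2)
S_7 = 43/8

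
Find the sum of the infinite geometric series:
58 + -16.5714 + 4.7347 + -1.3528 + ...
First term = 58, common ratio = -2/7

For |r| < 1, S = a / (1 - r)
S = 58 / (1 - (-2/7))
S = 58 / (9/7)
S = 406/9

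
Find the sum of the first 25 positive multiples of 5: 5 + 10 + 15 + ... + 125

Factor out 5: = 5(1 + 2 + ... + 25) = 5 × n(n+1)/2
= 5 × 25×26/2
= 5 × 325
= 1625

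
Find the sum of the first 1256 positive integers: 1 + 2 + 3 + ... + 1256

Formula: ∑k = n(n+1)/2
= 1256×1257/2
= 1578792/2
= 789396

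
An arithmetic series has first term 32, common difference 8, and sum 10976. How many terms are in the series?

Using S = n/2 × [2a + (n-1)d]
10976 = n/2 × [2(32) + (n-1)(8)]
10976 = n/2 × [64 + 8n - 8]
21952 = n × [56 + 8n]
8n² + (56)n - 21952 = 0
Discriminant: Δ = (56)² - 4(8)(-21952) = 3136 + 702464 = 705600
√Δ = 840
n = [-(56) + √Δ] / (2·8) = (-56 + 840) / 16 = 784 / 16 = 49
(The negative root is discarded since n must be a positive integer.)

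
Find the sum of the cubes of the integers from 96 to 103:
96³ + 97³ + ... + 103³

Use ∑_{k=1}^{n} k³ = [n(n+1)/2]², then subtract the first 95 terms.
∑_{k=1}^{103} k³ = [103×104/2]² = 5356² = 28686736
∑_{k=1}^{95} k³ = [95×96/2]² = 4560² = 20793600
∑_{k=96}^{103} k³ = 28686736 - 20793600 = 7893136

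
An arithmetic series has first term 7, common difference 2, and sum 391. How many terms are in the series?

Using S = n/2 × [2a + (n-1)d]
391 = n/2 × [2(7) + (n-1)(2)]
391 = n/2 × [14 + 2n - 2]
782 = n × [12 + 2n]
2n² + (12)n - 782 = 0
Discriminant: Δ = (12)² - 4(2)(-782) = 144 + 6256 = 6400
√Δ = 80
n = [-(12) + √Δ] / (2·2) = (-12 + 80) / 4 = 68 / 4 = 17
(The negative root is discarded since n must be a positive integer.)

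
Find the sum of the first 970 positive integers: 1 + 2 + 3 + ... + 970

Formula: ∑k = n(n+1)/2
= 970×971/2
= 941870/2
= 470935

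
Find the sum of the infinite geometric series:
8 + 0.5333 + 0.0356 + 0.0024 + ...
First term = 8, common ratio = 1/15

For |r| < 1, S = a / (1 - r)
S = 8 / (1 - (1/15))
S = 8 / (14/15)
S = 60/7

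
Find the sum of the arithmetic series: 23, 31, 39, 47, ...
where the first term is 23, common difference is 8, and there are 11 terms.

Sₙ = n/2 × (first + last)
Last term = a + (n-1)d = 23 + (11-1)×8 = 103
S_11 = 11/2 × (23 + 103)
S_11 = 11/2 × 126 = 693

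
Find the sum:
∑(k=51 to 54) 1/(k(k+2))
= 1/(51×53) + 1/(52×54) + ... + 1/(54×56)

Partial fractions: 1/(k(k+2)) = (1/2)[1/k - 1/(k+2)]
Telescoping leaves the first two and last two terms:
= (1/2)[1/51 + 1/52 - 1/55 - 1/56]
= 5717/4084080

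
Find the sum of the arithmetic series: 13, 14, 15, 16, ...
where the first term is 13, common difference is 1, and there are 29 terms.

Sₙ = n/2 × (first + last)
Last term = a + (n-1)d = 13 + (29-1)×1 = 41
S_29 = 29/2 × (13 + 41)
S_29 = 29/2 × 54 = 783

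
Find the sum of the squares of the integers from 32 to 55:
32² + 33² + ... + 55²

Use ∑_{k=1}^{n} k² = n(n+1)(2n+1)/6, then subtract the first 31 terms.
∑_{k=1}^{55} k² = 55×56×111/6 = 56980
∑_{k=1}^{31} k² = 31×32×63/6 = 10416
∑_{k=32}^{55} k² = 56980 - 10416 = 46564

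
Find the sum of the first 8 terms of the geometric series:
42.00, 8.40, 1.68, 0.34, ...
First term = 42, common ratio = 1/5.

Sₙ = a(1 - rⁿ) / (1 - r)
S_8 = 42(1 - (1/5)^8) / (1 - (1/5))
S_8 = 42(1 - (1/390625)) / (4/5)
S_8 = 4101552/78125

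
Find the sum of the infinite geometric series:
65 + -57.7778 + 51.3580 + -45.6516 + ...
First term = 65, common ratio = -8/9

For |r| < 1, S = a / (1 - r)
S = 65 / (1 - (-8/9))
S = 65 / (17/9)
S = 585/17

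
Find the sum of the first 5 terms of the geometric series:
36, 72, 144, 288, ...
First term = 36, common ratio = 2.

Sₙ = a(1 - rⁿ) / (1 - r)
S_5 = 36(1 - 2^5) / (1 - 2)
S_5 = 36(1 - 32) / (-1)
S_5 = 1116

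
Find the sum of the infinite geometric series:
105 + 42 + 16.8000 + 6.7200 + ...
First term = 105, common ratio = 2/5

For |r| < 1, S = a / (1 - r)
S = 105 / (1 - (2/5))
S = 105 / (3/5)
S = 175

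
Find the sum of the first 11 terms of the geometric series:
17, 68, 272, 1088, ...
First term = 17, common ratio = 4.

Sₙ = a(1 - rⁿ) / (1 - r)
S_11 = 17(1 - 4^11) / (1 - 4)
S_11 = 17(1 - 4194304) / (-3)
S_11 = 23767717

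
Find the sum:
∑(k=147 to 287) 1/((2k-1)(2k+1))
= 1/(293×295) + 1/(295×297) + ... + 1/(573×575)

Partial fractions: 1/((2k-1)(2k+1)) = (1/2)[1/(2k-1) - 1/(2k+1)]
The series telescopes:
= (1/2)[1/293 - 1/575]
= 141/168475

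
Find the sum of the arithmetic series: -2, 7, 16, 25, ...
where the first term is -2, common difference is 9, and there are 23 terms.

Sₙ = n/2 × (first + last)
Last term = a + (n-1)d = -2 + (23-1)×9 = 196
S_23 = 23/2 × (-2 + 196)
S_23 = 23/2 × 194 = 2231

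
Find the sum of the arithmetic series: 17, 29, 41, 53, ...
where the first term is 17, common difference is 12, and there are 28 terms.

Sₙ = n/2 × (first + last)
Last term = a + (n-1)d = 17 + (28-1)×12 = 341
S_28 = 28/2 × (17 + 341)
S_28 = 28/2 × 358 = 5012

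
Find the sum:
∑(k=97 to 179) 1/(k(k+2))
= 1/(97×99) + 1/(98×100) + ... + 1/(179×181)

Partial fractions: 1/(k(k+2)) = (1/2)[1/k - 1/(k+2)]
Telescoping leaves the first two and last two terms:
= (1/2)[1/97 + 1/98 - 1/180 - 1/181]
= 1460717/309705480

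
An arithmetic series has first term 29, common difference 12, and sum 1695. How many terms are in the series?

Using S = n/2 × [2a + (n-1)d]
1695 = n/2 × [2(29) + (n-1)(12)]
1695 = n/2 × [58 + 12n - 12]
3390 = n × [46 + 12n]
12n² + (46)n - 3390 = 0
Discriminant: Δ = (46)² - 4(12)(-3390) = 2116 + 162720 = 164836
√Δ = 406
n = [-(46) + √Δ] / (2·12) = (-46 + 406) / 24 = 360 / 24 = 15
(The negative root is discarded since n must be a positive integer.)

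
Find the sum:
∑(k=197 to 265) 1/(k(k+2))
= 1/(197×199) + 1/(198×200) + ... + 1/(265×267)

Partial fractions: 1/(k(k+2)) = (1/2)[1/k - 1/(k+2)]
Telescoping leaves the first two and last two terms:
= (1/2)[1/197 + 1/198 - 1/266 - 1/267]
= 605291/461714022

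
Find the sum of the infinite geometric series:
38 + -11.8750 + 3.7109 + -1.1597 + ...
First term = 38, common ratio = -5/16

For |r| < 1, S = a / (1 - r)
S = 38 / (1 - (-5/16))
S = 38 / (21/16)
S = 608/21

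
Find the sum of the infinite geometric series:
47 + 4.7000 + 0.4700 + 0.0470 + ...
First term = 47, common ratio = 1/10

For |r| < 1, S = a / (1 - r)
S = 47 / (1 - (1/10))
S = 47 / (9/10)
S = 470/9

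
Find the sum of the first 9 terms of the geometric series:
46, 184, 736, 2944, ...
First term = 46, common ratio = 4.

Sₙ = a(1 - rⁿ) / (1 - r)
S_9 = 46(1 - 4^9) / (1 - 4)
S_9 = 46(1 - 262144) / (-3)
S_9 = 4019526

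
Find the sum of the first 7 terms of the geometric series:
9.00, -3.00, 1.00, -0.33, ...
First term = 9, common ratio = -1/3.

Sₙ = a(1 - rⁿ) / (1 - r)
S_7 = 9(1 - (-1/3)^7) / (1 - (-1/3))
S_7 = 9(1 - (-1/2187)) / (4/3)
S_7 = 547/81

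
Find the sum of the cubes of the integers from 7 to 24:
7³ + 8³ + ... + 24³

Use ∑_{k=1}^{n} k³ = [n(n+1)/2]², then subtract the first 6 terms.
∑_{k=1}^{24} k³ = [24×25/2]² = 300² = 90000
∑_{k=1}^{6} k³ = [6×7/2]² = 21² = 441
∑_{k=7}^{24} k³ = 90000 - 441 = 89559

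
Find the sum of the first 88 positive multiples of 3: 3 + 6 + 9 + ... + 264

Factor out 3: = 3(1 + 2 + ... + 88) = 3 × n(n+1)/2
= 3 × 88×89/2
= 3 × 3916
= 11748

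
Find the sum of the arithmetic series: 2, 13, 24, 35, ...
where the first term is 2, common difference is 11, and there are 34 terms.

Sₙ = n/2 × (first + last)
Last term = a + (n-1)d = 2 + (34-1)×11 = 365
S_34 = 34/2 × (2 + 365)
S_34 = 34/2 × 367 = 6239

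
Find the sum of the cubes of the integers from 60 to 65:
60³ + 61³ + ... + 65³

Use ∑_{k=1}^{n} k³ = [n(n+1)/2]², then subtract the first 59 terms.
∑_{k=1}^{65} k³ = [65×66/2]² = 2145² = 4601025
∑_{k=1}^{59} k³ = [59×60/2]² = 1770² = 3132900
∑_{k=60}^{65} k³ = 4601025 - 3132900 = 1468125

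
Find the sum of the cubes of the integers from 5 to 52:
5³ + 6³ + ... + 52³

Use ∑_{k=1}^{n} k³ = [n(n+1)/2]², then subtract the first 4 terms.
∑_{k=1}^{52} k³ = [52×53/2]² = 1378² = 1898884
∑_{k=1}^{4} k³ = [4×5/2]² = 10² = 100
∑_{k=5}^{52} k³ = 1898884 - 100 = 1898784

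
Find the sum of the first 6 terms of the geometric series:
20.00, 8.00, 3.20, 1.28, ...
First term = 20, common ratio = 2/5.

Sₙ = a(1 - rⁿ) / (1 - r)
S_6 = 20(1 - (2/5)^6) / (1 - (2/5))
S_6 = 20(1 - (64/15625)) / (3/5)
S_6 = 20748/625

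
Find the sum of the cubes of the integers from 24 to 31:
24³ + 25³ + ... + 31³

Use ∑_{k=1}^{n} k³ = [n(n+1)/2]², then subtract the first 23 terms.
∑_{k=1}^{31} k³ = [31×32/2]² = 496² = 246016
∑_{k=1}^{23} k³ = [23×24/2]² = 276² = 76176
∑_{k=24}^{31} k³ = 246016 - 76176 = 169840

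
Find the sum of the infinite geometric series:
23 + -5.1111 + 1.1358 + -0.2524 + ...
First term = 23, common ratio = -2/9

For |r| < 1, S = a / (1 - r)
S = 23 / (1 - (-2/9))
S = 23 / (11/9)
S = 207/11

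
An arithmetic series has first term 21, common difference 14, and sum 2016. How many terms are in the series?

Using S = n/2 × [2a + (n-1)d]
2016 = n/2 × [2(21) + (n-1)(14)]
2016 = n/2 × [42 + 14n - 14]
4032 = n × [28 + 14n]
14n² + (28)n - 4032 = 0
Discriminant: Δ = (28)² - 4(14)(-4032) = 784 + 225792 = 226576
√Δ = 476
n = [-(28) + √Δ] / (2·14) = (-28 + 476) / 28 = 448 / 28 = 16
(The negative root is discarded since n must be a positive integer.)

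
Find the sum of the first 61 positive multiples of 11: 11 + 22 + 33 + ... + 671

Factor out 11: = 11(1 + 2 + ... + 61) = 11 × n(n+1)/2
= 11 × 61×62/2
= 11 × 1891
= 20801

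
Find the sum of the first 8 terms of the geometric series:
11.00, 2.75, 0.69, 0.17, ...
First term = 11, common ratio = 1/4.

Sₙ = a(1 - rⁿ) / (1 - r)
S_8 = 11(1 - (1/4)^8) / (1 - (1/4))
S_8 = 11(1 - (1/65536)) / (3/4)
S_8 = 240295/16384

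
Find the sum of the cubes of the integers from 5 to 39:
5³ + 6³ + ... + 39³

Use ∑_{k=1}^{n} k³ = [n(n+1)/2]², then subtract the first 4 terms.
∑_{k=1}^{39} k³ = [39×40/2]² = 780² = 608400
∑_{k=1}^{4} k³ = [4×5/2]² = 10² = 100
∑_{k=5}^{39} k³ = 608400 - 100 = 608300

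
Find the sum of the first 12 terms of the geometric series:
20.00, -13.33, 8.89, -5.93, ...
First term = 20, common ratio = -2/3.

Sₙ = a(1 - rⁿ) / (1 - r)
S_12 = 20(1 - (-2/3)^12) / (1 - (-2/3))
S_12 = 20(1 - (4096/531441)) / (5/3)
S_12 = 2109380/177147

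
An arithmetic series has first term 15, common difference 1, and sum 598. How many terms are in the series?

Using S = n/2 × [2a + (n-1)d]
598 = n/2 × [2(15) + (n-1)(1)]
598 = n/2 × [30 + 1n - 1]
1196 = n × [29 + 1n]
1n² + (29)n - 1196 = 0
Discriminant: Δ = (29)² - 4(1)(-1196) = 841 + 4784 = 5625
√Δ = 75
n = [-(29) + √Δ] / (2·1) = (-29 + 75) / 2 = 46 / 2 = 23
(The negative root is discarded since n must be a positive integer.)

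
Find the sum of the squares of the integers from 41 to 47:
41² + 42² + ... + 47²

Use ∑_{k=1}^{n} k² = n(n+1)(2n+1)/6, then subtract the first 40 terms.
∑_{k=1}^{47} k² = 47×48×95/6 = 35720
∑_{k=1}^{40} k² = 40×41×81/6 = 22140
∑_{k=41}^{47} k² = 35720 - 22140 = 13580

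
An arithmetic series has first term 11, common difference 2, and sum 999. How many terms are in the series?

Using S = n/2 × [2a + (n-1)d]
999 = n/2 × [2(11) + (n-1)(2)]
999 = n/2 × [22 + 2n - 2]
1998 = n × [20 + 2n]
2n² + (20)n - 1998 = 0
Discriminant: Δ = (20)² - 4(2)(-1998) = 400 + 15984 = 16384
√Δ = 128
n = [-(20) + √Δ] / (2·2) = (-20 + 128) / 4 = 108 / 4 = 27
(The negative root is discarded since n must be a positive integer.)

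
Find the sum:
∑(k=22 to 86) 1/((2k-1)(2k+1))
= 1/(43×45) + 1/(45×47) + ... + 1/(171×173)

Partial fractions: 1/((2k-1)(2k+1)) = (1/2)[1/(2k-1) - 1/(2k+1)]
The series telescopes:
= (1/2)[1/43 - 1/173]
= 65/7439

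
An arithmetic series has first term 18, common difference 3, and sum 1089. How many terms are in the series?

Using S = n/2 × [2a + (n-1)d]
1089 = n/2 × [2(18) + (n-1)(3)]
1089 = n/2 × [36 + 3n - 3]
2178 = n × [33 + 3n]
3n² + (33)n - 2178 = 0
Discriminant: Δ = (33)² - 4(3)(-2178) = 1089 + 26136 = 27225
√Δ = 165
n = [-(33) + √Δ] / (2·3) = (-33 + 165) / 6 = 132 / 6 = 22
(The negative root is discarded since n must be a positive integer.)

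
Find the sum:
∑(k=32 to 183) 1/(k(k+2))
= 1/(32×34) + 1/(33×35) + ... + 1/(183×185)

Partial fractions: 1/(k(k+2)) = (1/2)[1/k - 1/(k+2)]
Telescoping leaves the first two and last two terms:
= (1/2)[1/32 + 1/33 - 1/184 - 1/185]
= 227867/8986560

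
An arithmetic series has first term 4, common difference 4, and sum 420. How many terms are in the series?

Using S = n/2 × [2a + (n-1)d]
420 = n/2 × [2(4) + (n-1)(4)]
420 = n/2 × [8 + 4n - 4]
840 = n × [4 + 4n]
4n² + (4)n - 840 = 0
Discriminant: Δ = (4)² - 4(4)(-840) = 16 + 13440 = 13456
√Δ = 116
n = [-(4) + √Δ] / (2·4) = (-4 + 116) / 8 = 112 / 8 = 14
(The negative root is discarded since n must be a positive integer.)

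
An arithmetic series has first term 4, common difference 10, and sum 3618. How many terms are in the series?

Using S = n/2 × [2a + (n-1)d]
3618 = n/2 × [2(4) + (n-1)(10)]
3618 = n/2 × [8 + 10n - 10]
7236 = n × [-2 + 10n]
10n² + (-2)n - 7236 = 0
Discriminant: Δ = (-2)² - 4(10)(-7236) = 4 + 289440 = 289444
√Δ = 538
n = [-(-2) + √Δ] / (2·10) = (2 + 538) / 20 = 540 / 20 = 27
(The negative root is discarded since n must be a positive integer.)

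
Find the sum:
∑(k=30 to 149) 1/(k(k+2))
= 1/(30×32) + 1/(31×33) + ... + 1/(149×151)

Partial fractions: 1/(k(k+2)) = (1/2)[1/k - 1/(k+2)]
Telescoping leaves the first two and last two terms:
= (1/2)[1/30 + 1/31 - 1/150 - 1/151]
= 9181/351075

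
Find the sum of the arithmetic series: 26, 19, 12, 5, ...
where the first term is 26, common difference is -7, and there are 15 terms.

Sₙ = n/2 × (first + last)
Last term = a + (n-1)d = 26 + (15-1)×(-7) = -72
S_15 = 15/2 × (26 + (-72))
S_15 = 15/2 × (-46) = -345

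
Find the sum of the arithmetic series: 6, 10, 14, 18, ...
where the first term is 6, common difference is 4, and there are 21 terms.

Sₙ = n/2 × (first + last)
Last term = a + (n-1)d = 6 + (21-1)×4 = 86
S_21 = 21/2 × (6 + 86)
S_21 = 21/2 × 92 = 966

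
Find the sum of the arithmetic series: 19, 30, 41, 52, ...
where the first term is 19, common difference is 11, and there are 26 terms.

Sₙ = n/2 × (first + last)
Last term = a + (n-1)d = 19 + (26-1)×11 = 294
S_26 = 26/2 × (19 + 294)
S_26 = 26/2 × 313 = 4069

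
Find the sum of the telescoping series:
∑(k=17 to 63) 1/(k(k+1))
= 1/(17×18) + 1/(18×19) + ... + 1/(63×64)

Partial fractions: 1/(k(k+1)) = 1/k - 1/(k+1)
The series telescopes:
= (1/17 - 1/18) + (1/18 - 1/19) + ... + (1/63 - 1/64)
= 1/17 - 1/64
= 47/1088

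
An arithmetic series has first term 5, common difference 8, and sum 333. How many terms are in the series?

Using S = n/2 × [2a + (n-1)d]
333 = n/2 × [2(5) + (n-1)(8)]
333 = n/2 × [10 + 8n - 8]
666 = n × [2 + 8n]
8n² + (2)n - 666 = 0
Discriminant: Δ = (2)² - 4(8)(-666) = 4 + 21312 = 21316
√Δ = 146
n = [-(2) + √Δ] / (2·8) = (-2 + 146) / 16 = 144 / 16 = 9
(The negative root is discarded since n must be a positive integer.)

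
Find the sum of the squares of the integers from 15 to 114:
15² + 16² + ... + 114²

Use ∑_{k=1}^{n} k² = n(n+1)(2n+1)/6, then subtract the first 14 terms.
∑_{k=1}^{114} k² = 114×115×229/6 = 500365
∑_{k=1}^{14} k² = 14×15×29/6 = 1015
∑_{k=15}^{114} k² = 500365 - 1015 = 499350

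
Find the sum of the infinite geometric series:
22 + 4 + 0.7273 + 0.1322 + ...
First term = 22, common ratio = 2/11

For |r| < 1, S = a / (1 - r)
S = 22 / (1 - (2/11))
S = 22 / (9/11)
S = 242/9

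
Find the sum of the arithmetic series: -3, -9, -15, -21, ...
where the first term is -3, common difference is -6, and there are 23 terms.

Sₙ = n/2 × (first + last)
Last term = a + (n-1)d = -3 + (23-1)×(-6) = -135
S_23 = 23/2 × (-3 + (-135))
S_23 = 23/2 × (-138) = -1587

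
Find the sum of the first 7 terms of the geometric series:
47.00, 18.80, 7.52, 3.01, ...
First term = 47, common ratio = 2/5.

Sₙ = a(1 - rⁿ) / (1 - r)
S_7 = 47(1 - (2/5)^7) / (1 - (2/5))
S_7 = 47(1 - (128/78125)) / (3/5)
S_7 = 1221953/15625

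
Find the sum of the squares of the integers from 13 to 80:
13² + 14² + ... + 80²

Use ∑_{k=1}^{n} k² = n(n+1)(2n+1)/6, then subtract the first 12 terms.
∑_{k=1}^{80} k² = 80×81×161/6 = 173880
∑_{k=1}^{12} k² = 12×13×25/6 = 650
∑_{k=13}^{80} k² = 173880 - 650 = 173230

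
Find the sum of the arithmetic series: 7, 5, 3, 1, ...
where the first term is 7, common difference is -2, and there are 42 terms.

Sₙ = n/2 × (first + last)
Last term = a + (n-1)d = 7 + (42-1)×(-2) = -75
S_42 = 42/2 × (7 + (-75))
S_42 = 42/2 × (-68) = -1428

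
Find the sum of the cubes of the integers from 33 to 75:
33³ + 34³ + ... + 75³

Use ∑_{k=1}^{n} k³ = [n(n+1)/2]², then subtract the first 32 terms.
∑_{k=1}^{75} k³ = [75×76/2]² = 2850² = 8122500
∑_{k=1}^{32} k³ = [32×33/2]² = 528² = 278784
∑_{k=33}^{75} k³ = 8122500 - 278784 = 7843716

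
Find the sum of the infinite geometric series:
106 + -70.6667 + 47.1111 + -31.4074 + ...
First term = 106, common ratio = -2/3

For |r| < 1, S = a / (1 - r)
S = 106 / (1 - (-2/3))
S = 106 / (5/3)
S = 318/5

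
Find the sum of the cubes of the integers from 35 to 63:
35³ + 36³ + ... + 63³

Use ∑_{k=1}^{n} k³ = [n(n+1)/2]², then subtract the first 34 terms.
∑_{k=1}^{63} k³ = [63×64/2]² = 2016² = 4064256
∑_{k=1}^{34} k³ = [34×35/2]² = 595² = 354025
∑_{k=35}^{63} k³ = 4064256 - 354025 = 3710231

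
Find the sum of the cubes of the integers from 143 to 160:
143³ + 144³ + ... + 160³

Use ∑_{k=1}^{n} k³ = [n(n+1)/2]², then subtract the first 142 terms.
∑_{k=1}^{160} k³ = [160×161/2]² = 12880² = 165894400
∑_{k=1}^{142} k³ = [142×143/2]² = 10153² = 103083409
∑_{k=143}^{160} k³ = 165894400 - 103083409 = 62810991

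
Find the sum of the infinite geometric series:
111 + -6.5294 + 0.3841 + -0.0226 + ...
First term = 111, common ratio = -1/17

For |r| < 1, S = a / (1 - r)
S = 111 / (1 - (-1/17))
S = 111 / (18/17)
S = 629/6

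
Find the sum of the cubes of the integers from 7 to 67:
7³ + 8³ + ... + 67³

Use ∑_{k=1}^{n} k³ = [n(n+1)/2]², then subtract the first 6 terms.
∑_{k=1}^{67} k³ = [67×68/2]² = 2278² = 5189284
∑_{k=1}^{6} k³ = [6×7/2]² = 21² = 441
∑_{k=7}^{67} k³ = 5189284 - 441 = 5188843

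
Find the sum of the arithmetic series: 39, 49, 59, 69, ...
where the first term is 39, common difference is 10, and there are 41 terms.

Sₙ = n/2 × (first + last)
Last term = a + (n-1)d = 39 + (41-1)×10 = 439
S_41 = 41/2 × (39 + 439)
S_41 = 41/2 × 478 = 9799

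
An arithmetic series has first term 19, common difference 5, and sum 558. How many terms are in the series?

Using S = n/2 × [2a + (n-1)d]
558 = n/2 × [2(19) + (n-1)(5)]
558 = n/2 × [38 + 5n - 5]
1116 = n × [33 + 5n]
5n² + (33)n - 1116 = 0
Discriminant: Δ = (33)² - 4(5)(-1116) = 1089 + 22320 = 23409
√Δ = 153
n = [-(33) + √Δ] / (2·5) = (-33 + 153) / 10 = 120 / 10 = 12
(The negative root is discarded since n must be a positive integer.)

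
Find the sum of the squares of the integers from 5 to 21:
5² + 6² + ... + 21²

Use ∑_{k=1}^{n} k² = n(n+1)(2n+1)/6, then subtract the first 4 terms.
∑_{k=1}^{21} k² = 21×22×43/6 = 3311
∑_{k=1}^{4} k² = 4×5×9/6 = 30
∑_{k=5}^{21} k² = 3311 - 30 = 3281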